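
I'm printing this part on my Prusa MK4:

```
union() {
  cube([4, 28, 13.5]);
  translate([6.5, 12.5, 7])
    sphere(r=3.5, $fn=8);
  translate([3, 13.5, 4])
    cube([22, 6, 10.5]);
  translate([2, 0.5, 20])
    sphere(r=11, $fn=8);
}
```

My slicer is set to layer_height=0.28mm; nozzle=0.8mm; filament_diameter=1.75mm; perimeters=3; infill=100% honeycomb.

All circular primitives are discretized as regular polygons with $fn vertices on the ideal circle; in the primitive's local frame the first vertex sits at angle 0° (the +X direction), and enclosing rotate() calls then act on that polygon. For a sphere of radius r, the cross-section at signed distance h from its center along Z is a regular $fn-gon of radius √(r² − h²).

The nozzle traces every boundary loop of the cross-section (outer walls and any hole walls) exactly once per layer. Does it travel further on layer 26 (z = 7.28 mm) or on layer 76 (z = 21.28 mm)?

Layer 26 (z = 7.28): the 4×28 cube contributes its full rectangle (perimeter 64.00 mm); the sphere at (6.5, 12.5): section is a regular 8-gon, circumradius = √(r²−h²) = √(3.5²−0.28²) = 3.489 (perimeter = 2·8·3.489·sin(180°/8) = 21.36 mm); the 22×6 cube at (3, 13.5) contributes its full rectangle (perimeter 56.00 mm); the sphere at (2, 0.5) is absent (|z−center|=12.720 > r=11); Taking the union: the regions partially overlap (shared area 18.61 mm²), so the edge portions inside another operand are dropped and the merged outline is re-measured after clipping — boundary = 106.22 mm. So its perimeter = 106.22 mm. Layer 76 (z = 21.28): the cube is not intersected at this z (z outside [0, 13.5]); the sphere at (6.5, 12.5) is not intersected at this z (|z−center|=14.280 > r=3.5); the cube at (3, 13.5) does not reach this height (z outside [4, 14.5]); the r=11 sphere at (2, 0.5) contributes a regular 8-gon of circumradius √(11²−1.28²) = 10.925 (perimeter = 2·8·10.925·sin(180°/8) = 66.89 mm); Taking the union: only the r=11 sphere at (2, 0.5) is present, so the union is just that shape — boundary = 66.89 mm. So its perimeter = 66.89 mm. Layer 26 is larger (106.22 vs 66.89 mm).

layer 26 (z = 7.28 mm)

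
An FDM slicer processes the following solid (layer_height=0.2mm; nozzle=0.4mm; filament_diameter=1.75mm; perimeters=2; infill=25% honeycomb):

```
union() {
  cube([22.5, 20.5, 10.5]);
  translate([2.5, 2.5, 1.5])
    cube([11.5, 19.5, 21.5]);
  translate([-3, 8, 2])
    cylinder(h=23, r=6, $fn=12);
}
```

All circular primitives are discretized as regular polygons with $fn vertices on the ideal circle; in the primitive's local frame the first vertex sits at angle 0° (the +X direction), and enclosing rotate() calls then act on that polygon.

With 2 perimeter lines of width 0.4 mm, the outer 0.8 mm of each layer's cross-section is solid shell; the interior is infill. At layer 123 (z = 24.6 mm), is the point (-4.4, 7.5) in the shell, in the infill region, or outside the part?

infill

At z = 24.6 mm: the cube is not intersected at this z (z outside [0, 10.5]); the cube at (2.5, 2.5) does not reach this height (z outside [1.5, 23]); the r=6 cylinder at (-3, 8) contributes a regular 12-gon of circumradius 6; Combining (union): only the r=6 cylinder at (-3, 8) is present, so the union is just that shape — 1 connected region. Overall, the cross-section is a single solid region. The nearest boundary edge runs (-9.00, 8.00)→(-8.20, 5.00); distance from the point to it = 4.31 mm. The point is inside the cross-section and 4.31 mm from the nearest boundary — more than the 0.8 mm shell width (2 × 0.4), so it's in the infill interior.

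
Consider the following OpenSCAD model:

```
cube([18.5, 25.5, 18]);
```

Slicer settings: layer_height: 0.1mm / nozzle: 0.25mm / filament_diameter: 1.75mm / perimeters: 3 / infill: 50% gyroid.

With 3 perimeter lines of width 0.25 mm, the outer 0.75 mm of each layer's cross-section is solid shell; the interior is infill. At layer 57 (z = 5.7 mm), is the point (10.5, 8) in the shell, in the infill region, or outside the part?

infill

At z = 5.7 mm: the cube (footprint 18.5×25.5) is included at this height. Overall, the cross-section is a single solid region. The nearest boundary edge runs (0.00, 0.00)→(18.50, 0.00); distance from the point to it = 8.00 mm. The point is inside the cross-section and 8.00 mm from the nearest boundary — more than the 0.75 mm shell width (3 × 0.25), so it's in the infill interior.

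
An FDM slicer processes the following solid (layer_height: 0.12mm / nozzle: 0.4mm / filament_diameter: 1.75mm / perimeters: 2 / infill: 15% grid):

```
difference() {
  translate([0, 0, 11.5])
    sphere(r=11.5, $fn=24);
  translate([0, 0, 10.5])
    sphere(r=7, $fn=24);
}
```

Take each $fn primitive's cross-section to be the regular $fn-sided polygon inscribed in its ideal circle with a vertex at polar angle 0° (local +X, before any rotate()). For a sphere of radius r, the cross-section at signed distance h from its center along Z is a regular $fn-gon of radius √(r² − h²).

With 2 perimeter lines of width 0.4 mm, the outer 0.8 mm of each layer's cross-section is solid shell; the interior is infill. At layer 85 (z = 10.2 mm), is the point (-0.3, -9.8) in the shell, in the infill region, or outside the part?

infill

At z = 10.2 mm: the sphere: section is a regular 24-gon, circumradius = √(r²−h²) = √(11.5²−1.3²) = 11.426; the r=7 sphere contributes a regular 24-gon of circumradius √(7²−0.3²) = 6.994; Subtracting the remaining from the first: starting from the r=11.5 sphere, the r=7 sphere lies wholly inside it (removes its full 151.91 mm² and its 43.82 mm outline becomes a hole wall) — 1 connected region with 1 hole. Overall, the cross-section is one region with 1 hole. The nearest boundary edge runs (-0.00, -11.43)→(-2.96, -11.04); distance from the point to it = 1.57 mm. The point is inside the cross-section and 1.57 mm from the nearest boundary — more than the 0.8 mm shell width (2 × 0.4), so it's in the infill interior.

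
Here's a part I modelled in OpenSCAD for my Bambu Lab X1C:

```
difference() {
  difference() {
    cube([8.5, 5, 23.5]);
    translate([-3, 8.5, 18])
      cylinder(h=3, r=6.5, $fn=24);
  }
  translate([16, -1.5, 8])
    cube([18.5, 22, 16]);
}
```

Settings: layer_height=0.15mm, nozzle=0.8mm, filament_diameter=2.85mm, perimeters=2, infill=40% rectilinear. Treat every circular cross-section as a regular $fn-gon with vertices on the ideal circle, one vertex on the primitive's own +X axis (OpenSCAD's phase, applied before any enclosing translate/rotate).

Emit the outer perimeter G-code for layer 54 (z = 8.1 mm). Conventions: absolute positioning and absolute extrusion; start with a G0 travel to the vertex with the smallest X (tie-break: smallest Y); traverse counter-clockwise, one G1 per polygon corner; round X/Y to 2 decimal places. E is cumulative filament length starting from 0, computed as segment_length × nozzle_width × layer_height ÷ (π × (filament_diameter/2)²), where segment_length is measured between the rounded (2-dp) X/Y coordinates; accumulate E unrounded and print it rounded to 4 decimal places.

At z = 8.1 mm: the 8.5×5 cube contributes its full rectangle; the cylinder at (-3, 8.5) is absent (z outside [18, 21]); Taking the first minus the rest: none of the subtracted shapes is present at this height, so the 8.5×5 cube is unchanged — 1 connected region; the cube at (16, -1.5) is present — its section is the full 18.5×22 rectangle; After the difference (first − rest): starting from the result so far, the 18.5×22 cube at (16, -1.5) misses the remaining region (no effect) — 1 connected region. The outline is a single polygon with 4 vertices. Extrusion per mm of travel: 0.8 × 0.15 / (π × 1.425²) = 0.018811. Accumulating E over each segment gives final E = 0.5079.

G0 X0.00 Y0.00 Z8.10
G1 X8.50 Y0.00 E0.1599
G1 X8.50 Y5.00 E0.2539
G1 X0.00 Y5.00 E0.4138
G1 X0.00 Y0.00 E0.5079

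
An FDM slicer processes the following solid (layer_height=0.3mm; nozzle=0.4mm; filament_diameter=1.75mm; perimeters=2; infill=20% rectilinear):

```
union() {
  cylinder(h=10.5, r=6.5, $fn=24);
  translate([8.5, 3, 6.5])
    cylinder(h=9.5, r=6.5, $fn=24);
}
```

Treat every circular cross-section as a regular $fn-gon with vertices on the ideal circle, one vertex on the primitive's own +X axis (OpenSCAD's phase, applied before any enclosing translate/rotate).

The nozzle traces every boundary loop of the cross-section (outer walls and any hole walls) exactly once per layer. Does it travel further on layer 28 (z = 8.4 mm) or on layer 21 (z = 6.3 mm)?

layer 28 (z = 8.4 mm)

Layer 28 (z = 8.4): the r=6.5 cylinder gives a regular 24-gon of circumradius 6.5 (constant along its height) (perimeter = 2·24·6.500·sin(180°/24) = 40.72 mm); the r=6.5 cylinder at (8.5, 3) gives a regular 24-gon of circumradius 6.5 (constant along its height) (perimeter = 2·24·6.500·sin(180°/24) = 40.72 mm); Taking the union: the regions partially overlap (shared area 25.00 mm²), so the edge portions inside another operand are dropped and the merged outline is re-measured after clipping — boundary = 60.77 mm. So its perimeter = 60.77 mm. Layer 21 (z = 6.3): the cylinder: section is a regular 24-gon, circumradius r=6.5 (perimeter = 2·24·6.500·sin(180°/24) = 40.72 mm); the cylinder at (8.5, 3) does not reach this height (z outside [6.5, 16]); Merging all regions: only the r=6.5 cylinder is present, so the union is just that shape — boundary = 40.72 mm. So its perimeter = 40.72 mm. Layer 28 is larger (60.77 vs 40.72 mm).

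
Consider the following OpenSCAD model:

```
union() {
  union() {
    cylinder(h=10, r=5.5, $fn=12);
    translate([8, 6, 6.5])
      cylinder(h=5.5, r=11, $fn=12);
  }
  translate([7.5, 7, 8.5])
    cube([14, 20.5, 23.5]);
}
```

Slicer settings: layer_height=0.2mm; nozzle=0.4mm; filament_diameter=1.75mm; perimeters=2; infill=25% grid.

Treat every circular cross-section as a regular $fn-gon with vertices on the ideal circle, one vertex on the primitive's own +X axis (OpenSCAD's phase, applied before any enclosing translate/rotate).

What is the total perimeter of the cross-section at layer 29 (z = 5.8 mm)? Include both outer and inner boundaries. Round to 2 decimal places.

At z = 5.8 mm: the r=5.5 cylinder gives a regular 12-gon of circumradius 5.5 (constant along its height) (perimeter = 2·12·5.500·sin(180°/12) = 34.16 mm); the cylinder at (8, 6) does not reach this height (z outside [6.5, 12]); Taking the union: only the r=5.5 cylinder is present, so the union is just that shape — boundary = 34.16 mm; the cube at (7.5, 7) is not intersected at this z (z outside [8.5, 32]); Taking the union: only the result so far is present, so the union is just that shape — boundary = 34.16 mm. Overall, the cross-section is a single solid region. Total boundary length (outer) = 34.16 mm.

34.16 mm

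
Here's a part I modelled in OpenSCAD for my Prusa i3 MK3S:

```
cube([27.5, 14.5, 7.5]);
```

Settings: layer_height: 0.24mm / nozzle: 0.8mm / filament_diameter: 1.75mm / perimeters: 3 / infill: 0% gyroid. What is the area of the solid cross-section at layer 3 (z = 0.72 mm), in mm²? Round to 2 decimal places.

398.75 mm²

At z = 0.72 mm: the cube (footprint 27.5×14.5) is included at this height (area 398.75 mm²). Overall, the cross-section is a single solid region. Net area = 398.75 mm².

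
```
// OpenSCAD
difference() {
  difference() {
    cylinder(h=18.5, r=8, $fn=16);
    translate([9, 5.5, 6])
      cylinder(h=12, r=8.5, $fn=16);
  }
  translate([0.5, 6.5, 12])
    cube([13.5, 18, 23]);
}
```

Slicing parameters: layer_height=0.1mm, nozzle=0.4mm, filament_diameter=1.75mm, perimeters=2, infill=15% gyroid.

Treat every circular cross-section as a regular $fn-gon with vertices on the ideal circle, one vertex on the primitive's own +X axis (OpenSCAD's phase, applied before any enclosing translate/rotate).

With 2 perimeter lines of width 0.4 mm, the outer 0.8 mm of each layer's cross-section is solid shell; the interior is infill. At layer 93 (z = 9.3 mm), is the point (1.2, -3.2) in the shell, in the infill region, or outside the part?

At z = 9.3 mm: the r=8 cylinder contributes a regular 16-gon of circumradius 8; the r=8.5 cylinder at (9, 5.5) gives a regular 16-gon of circumradius 8.5 (constant along its height); Taking the first minus the rest: starting from the r=8 cylinder, the r=8.5 cylinder at (9, 5.5) partially overlaps it — only the 49.35 mm² overlap (of its 221.19 mm²) is removed, clipping the outline — 1 connected region; the cube at (0.5, 6.5) is absent (z outside [12, 35]); Taking the first minus the rest: none of the subtracted shapes is present at this height, so that combined region is unchanged — 1 connected region. Overall, the cross-section is a single solid region. The nearest boundary edge runs (2.99, -0.51)→(5.75, -2.35); distance from the point to it = 3.23 mm. The point is inside the cross-section and 3.23 mm from the nearest boundary — more than the 0.8 mm shell width (2 × 0.4), so it's in the infill interior.

infill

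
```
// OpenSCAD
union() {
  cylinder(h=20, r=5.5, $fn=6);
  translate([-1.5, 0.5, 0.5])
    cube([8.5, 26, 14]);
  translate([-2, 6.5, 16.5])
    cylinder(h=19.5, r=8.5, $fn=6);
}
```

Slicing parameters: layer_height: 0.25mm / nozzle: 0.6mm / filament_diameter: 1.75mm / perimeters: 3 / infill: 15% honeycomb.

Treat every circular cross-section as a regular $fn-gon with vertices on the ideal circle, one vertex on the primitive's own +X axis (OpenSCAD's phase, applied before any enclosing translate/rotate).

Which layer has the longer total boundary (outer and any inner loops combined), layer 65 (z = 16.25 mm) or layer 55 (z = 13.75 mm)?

layer 55 (z = 13.75 mm)

Layer 65 (z = 16.25): the cylinder: section is a regular 6-gon, circumradius r=5.5 (perimeter = 2·6·5.500·sin(180°/6) = 33.00 mm); the cube at (-1.5, 0.5) does not reach this height (z outside [0.5, 14.5]); the cylinder at (-2, 6.5) does not reach this height (z outside [16.5, 36]); Merging all regions: only the r=5.5 cylinder is present, so the union is just that shape — boundary = 33.00 mm. So its perimeter = 33.00 mm. Layer 55 (z = 13.75): the cylinder: section is a regular 6-gon, circumradius r=5.5 (perimeter = 2·6·5.500·sin(180°/6) = 33.00 mm); the 8.5×26 cube at (-1.5, 0.5) contributes its full rectangle (perimeter 69.00 mm); the cylinder at (-2, 6.5) is not intersected at this z (z outside [16.5, 36]); Taking the union: the regions partially overlap (shared area 23.36 mm²), so the edge portions inside another operand are dropped and the merged outline is re-measured after clipping — boundary = 81.85 mm. So its perimeter = 81.85 mm. Layer 55 is larger (81.85 vs 33.00 mm).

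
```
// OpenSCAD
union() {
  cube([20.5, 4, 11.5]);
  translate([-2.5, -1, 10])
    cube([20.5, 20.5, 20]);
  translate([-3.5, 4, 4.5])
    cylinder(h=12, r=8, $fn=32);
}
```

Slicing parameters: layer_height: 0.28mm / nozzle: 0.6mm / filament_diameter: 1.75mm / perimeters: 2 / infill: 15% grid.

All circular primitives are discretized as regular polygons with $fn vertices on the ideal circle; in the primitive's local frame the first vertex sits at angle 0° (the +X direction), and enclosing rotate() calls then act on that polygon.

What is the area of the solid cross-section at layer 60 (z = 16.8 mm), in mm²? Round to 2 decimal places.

At z = 16.8 mm: the cube does not reach this height (z outside [0, 11.5]); the cube at (-2.5, -1) (footprint 20.5×20.5) is included at this height (area 420.25 mm²); the cylinder at (-3.5, 4) does not reach this height (z outside [4.5, 16.5]); Merging all regions: only the 20.5×20.5 cube at (-2.5, -1) is present, so the union is just that shape — area = 420.25 mm². Overall, the cross-section is a single solid region. Net area = 420.25 mm².

420.25 mm²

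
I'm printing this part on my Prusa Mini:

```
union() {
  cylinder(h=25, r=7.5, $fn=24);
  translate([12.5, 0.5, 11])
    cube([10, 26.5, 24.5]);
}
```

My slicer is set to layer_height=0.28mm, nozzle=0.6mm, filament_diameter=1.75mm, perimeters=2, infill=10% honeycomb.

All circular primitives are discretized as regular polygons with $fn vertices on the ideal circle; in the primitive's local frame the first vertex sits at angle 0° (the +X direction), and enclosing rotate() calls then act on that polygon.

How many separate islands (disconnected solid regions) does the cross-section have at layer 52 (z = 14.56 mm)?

At z = 14.56 mm: the cylinder: section is a regular 24-gon, circumradius r=7.5; the cube at (12.5, 0.5) is present — its section is the full 10×26.5 rectangle; Taking the union: the 2 present regions are separate (no shared area or edge), so areas and boundary lengths simply add and each stays a separate island — 2 connected regions. Overall, the cross-section has 2 separate islands. Island count = 2.

2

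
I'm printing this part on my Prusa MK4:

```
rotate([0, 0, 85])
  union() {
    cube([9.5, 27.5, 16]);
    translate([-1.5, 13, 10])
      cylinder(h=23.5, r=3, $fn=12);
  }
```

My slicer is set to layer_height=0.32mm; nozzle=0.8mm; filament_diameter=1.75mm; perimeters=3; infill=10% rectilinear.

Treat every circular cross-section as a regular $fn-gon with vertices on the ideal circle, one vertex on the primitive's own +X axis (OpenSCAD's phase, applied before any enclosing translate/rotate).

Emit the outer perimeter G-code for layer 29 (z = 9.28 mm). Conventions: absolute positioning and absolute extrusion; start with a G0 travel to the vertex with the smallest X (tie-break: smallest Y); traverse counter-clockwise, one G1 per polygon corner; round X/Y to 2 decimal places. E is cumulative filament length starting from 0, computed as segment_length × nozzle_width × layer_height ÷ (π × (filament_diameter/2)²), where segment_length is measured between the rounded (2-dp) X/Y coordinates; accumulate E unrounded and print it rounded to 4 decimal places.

G0 X-27.40 Y2.40 Z9.28
G1 X0.00 Y0.00 E2.9274
G1 X0.83 Y9.46 E3.9381
G1 X-26.57 Y11.86 E6.8655
G1 X-27.40 Y2.40 E7.8763

At z = 9.28 mm: the cube (footprint 9.5×27.5) is included at this height; the cylinder at (-1.5, 13) does not reach this height (z outside [10, 33.5]); Taking the union: only the 9.5×27.5 cube is present, so the union is just that shape — 1 connected region; (rotated 85° about Z; rotation is an isometry so areas/perimeters/island counts are preserved). The outline is a single polygon with 4 vertices. Extrusion per mm of travel: 0.8 × 0.32 / (π × 0.875²) = 0.106432. Accumulating E over each segment gives final E = 7.8763.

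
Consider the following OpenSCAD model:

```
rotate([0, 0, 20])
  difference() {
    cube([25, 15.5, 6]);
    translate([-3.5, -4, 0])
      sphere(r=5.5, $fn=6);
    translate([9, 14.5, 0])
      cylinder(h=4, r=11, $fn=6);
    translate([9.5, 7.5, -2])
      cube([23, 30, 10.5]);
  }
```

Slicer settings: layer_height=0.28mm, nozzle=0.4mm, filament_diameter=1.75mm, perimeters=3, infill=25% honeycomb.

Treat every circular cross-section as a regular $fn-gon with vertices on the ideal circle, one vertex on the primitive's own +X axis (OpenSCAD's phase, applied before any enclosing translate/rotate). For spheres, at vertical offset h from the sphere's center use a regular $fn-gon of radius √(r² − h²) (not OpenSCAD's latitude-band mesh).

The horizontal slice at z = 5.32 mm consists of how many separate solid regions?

At z = 5.32 mm: the 25×15.5 cube contributes its full rectangle; the sphere at (-3.5, -4): section is a regular 6-gon, circumradius = √(r²−h²) = √(5.5²−5.32²) = 1.396; the cylinder at (9, 14.5) does not reach this height (z outside [0, 4]); the cube at (9.5, 7.5) (footprint 23×30) is included at this height; After the difference (first − rest): starting from the 25×15.5 cube, the r=5.5 sphere at (-3.5, -4) misses the remaining region (no effect); the 23×30 cube at (9.5, 7.5) partially overlaps it — only the 124.00 mm² overlap (of its 690.00 mm²) is removed, clipping the outline — 1 connected region; (whole slice rotated 20° about Z — lengths, areas and connectivity unchanged). The result has 1 disconnected region.

1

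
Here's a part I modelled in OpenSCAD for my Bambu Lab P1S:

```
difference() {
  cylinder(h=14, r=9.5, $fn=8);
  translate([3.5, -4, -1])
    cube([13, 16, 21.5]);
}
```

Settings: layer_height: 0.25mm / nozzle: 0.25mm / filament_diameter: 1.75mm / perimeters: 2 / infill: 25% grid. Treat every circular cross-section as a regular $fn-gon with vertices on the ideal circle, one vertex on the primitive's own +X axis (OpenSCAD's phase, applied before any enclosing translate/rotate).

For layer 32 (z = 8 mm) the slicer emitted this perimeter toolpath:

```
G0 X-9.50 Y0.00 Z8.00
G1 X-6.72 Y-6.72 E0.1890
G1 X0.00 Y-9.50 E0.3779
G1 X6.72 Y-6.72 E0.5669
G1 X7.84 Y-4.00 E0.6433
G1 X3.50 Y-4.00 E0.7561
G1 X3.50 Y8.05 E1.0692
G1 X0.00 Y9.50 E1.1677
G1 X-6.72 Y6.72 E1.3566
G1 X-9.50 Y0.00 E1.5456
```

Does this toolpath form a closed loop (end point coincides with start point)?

yes

Start point (G0): (-9.50, 0.00). End point (last G1): the path returns to the start — closed.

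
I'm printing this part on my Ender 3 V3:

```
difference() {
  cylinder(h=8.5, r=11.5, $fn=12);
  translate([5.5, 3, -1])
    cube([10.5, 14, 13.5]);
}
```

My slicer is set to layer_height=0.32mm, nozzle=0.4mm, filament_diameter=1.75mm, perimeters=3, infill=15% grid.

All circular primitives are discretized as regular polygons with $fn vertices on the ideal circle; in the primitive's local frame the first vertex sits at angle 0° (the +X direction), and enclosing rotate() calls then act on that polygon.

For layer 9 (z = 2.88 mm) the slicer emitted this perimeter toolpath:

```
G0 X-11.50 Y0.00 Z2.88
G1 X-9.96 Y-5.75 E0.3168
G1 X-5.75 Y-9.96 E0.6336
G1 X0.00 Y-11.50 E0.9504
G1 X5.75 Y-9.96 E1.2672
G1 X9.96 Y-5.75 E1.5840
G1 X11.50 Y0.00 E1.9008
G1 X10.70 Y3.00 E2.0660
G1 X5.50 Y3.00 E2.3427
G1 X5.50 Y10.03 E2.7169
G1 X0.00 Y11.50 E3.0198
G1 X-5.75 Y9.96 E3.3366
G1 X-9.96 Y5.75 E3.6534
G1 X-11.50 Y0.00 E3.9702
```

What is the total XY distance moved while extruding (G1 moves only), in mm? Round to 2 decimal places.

Sum the Euclidean lengths of each G1 segment: total = 74.61 mm.

74.61 mm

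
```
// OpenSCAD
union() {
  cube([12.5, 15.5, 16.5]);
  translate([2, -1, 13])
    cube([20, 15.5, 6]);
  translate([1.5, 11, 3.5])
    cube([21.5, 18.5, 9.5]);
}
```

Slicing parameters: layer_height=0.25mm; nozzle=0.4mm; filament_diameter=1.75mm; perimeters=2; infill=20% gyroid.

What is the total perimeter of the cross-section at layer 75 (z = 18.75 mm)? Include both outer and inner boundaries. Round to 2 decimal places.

71.00 mm

At z = 18.75 mm: the cube is absent (z outside [0, 16.5]); the 20×15.5 cube at (2, -1) contributes its full rectangle (perimeter 71.00 mm); the cube at (1.5, 11) is not intersected at this z (z outside [3.5, 13]); Taking the union: only the 20×15.5 cube at (2, -1) is present, so the union is just that shape — boundary = 71.00 mm. Overall, the cross-section is a single solid region. Total boundary length (outer) = 71.00 mm.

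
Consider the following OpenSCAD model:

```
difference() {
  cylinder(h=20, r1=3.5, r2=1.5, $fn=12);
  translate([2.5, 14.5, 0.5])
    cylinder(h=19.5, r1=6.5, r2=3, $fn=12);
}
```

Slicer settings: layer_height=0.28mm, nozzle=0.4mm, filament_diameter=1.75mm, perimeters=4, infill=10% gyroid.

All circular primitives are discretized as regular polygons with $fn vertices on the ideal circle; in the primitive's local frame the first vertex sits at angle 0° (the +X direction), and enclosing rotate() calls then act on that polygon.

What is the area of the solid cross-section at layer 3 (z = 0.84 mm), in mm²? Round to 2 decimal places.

At z = 0.84 mm: the cone contributes a regular 12-gon of circumradius 3.416 (interpolated between r1=3.5 and r2=1.5 at t=0.042) (area = (12/2)·3.416²·sin(360°/12) = 35.01 mm²); the cone at (2.5, 14.5) contributes a regular 12-gon of circumradius 6.439 (interpolated between r1=6.5 and r2=3 at t=0.017) (area = (12/2)·6.439²·sin(360°/12) = 124.38 mm²); Subtracting the remaining from the first: starting from the cone (35.01 mm²), the cone at (2.5, 14.5) misses the remaining region (no effect) — area = 35.01 mm². Overall, the cross-section is a single solid region. Net area = 35.01 mm².

35.01 mm²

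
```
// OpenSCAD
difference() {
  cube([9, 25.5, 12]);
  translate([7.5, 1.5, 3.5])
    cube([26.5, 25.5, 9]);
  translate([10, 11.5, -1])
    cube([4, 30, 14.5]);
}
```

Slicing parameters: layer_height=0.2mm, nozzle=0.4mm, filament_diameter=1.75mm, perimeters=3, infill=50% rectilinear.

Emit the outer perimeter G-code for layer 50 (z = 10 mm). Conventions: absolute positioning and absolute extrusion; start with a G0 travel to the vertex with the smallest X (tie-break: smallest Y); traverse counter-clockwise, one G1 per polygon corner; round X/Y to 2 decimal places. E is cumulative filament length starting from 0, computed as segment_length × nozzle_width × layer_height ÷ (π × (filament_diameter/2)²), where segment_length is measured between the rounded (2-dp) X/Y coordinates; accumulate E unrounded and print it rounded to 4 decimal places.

At z = 10 mm: the 9×25.5 cube contributes its full rectangle; the cube at (7.5, 1.5) is present — its section is the full 26.5×25.5 rectangle; the cube at (10, 11.5) is present — its section is the full 4×30 rectangle; Subtracting the remaining from the first: starting from the 9×25.5 cube, the 26.5×25.5 cube at (7.5, 1.5) partially overlaps it — only the 36.00 mm² overlap (of its 675.75 mm²) is removed, clipping the outline; the 4×30 cube at (10, 11.5) misses the remaining region (no effect) — 1 connected region. The outline is a single polygon with 6 vertices. Extrusion per mm of travel: 0.4 × 0.2 / (π × 0.875²) = 0.033260. Accumulating E over each segment gives final E = 2.2949.

G0 X0.00 Y0.00 Z10.00
G1 X9.00 Y0.00 E0.2993
G1 X9.00 Y1.50 E0.3492
G1 X7.50 Y1.50 E0.3991
G1 X7.50 Y25.50 E1.1974
G1 X0.00 Y25.50 E1.4468
G1 X0.00 Y0.00 E2.2949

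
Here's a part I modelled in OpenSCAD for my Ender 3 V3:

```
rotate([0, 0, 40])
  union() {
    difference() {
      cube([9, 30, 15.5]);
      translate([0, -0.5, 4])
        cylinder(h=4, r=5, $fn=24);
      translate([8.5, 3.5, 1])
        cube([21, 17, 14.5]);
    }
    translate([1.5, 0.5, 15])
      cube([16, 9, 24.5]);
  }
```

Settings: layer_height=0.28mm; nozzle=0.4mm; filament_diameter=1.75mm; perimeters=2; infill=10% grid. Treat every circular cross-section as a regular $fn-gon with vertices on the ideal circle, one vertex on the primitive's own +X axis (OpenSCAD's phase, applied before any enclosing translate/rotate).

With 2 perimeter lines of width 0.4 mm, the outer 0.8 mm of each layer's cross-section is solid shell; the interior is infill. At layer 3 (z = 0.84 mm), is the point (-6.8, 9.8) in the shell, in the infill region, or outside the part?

At z = 0.84 mm: the cube (footprint 9×30) is included at this height; the cylinder at (0, -0.5) is absent (z outside [4, 8]); the cube at (8.5, 3.5) does not reach this height (z outside [1, 15.5]); Subtracting the remaining from the first: none of the subtracted shapes is present at this height, so the 9×30 cube is unchanged — 1 connected region; the cube at (1.5, 0.5) is absent (z outside [15, 39.5]); Taking the union: only the result so far is present, so the union is just that shape — 1 connected region; (rotated 40° about Z; rotation is an isometry so areas/perimeters/island counts are preserved). Overall, the cross-section is a single solid region. Undo the 40° rotation: the query point maps to (1.090, 11.878) in the un-rotated model frame. The nearest boundary edge runs (0.00, 30.00)→(0.00, 0.00); distance from the point to it = 1.09 mm. The point is inside the cross-section and 1.09 mm from the nearest boundary — more than the 0.8 mm shell width (2 × 0.4), so it's in the infill interior.

infill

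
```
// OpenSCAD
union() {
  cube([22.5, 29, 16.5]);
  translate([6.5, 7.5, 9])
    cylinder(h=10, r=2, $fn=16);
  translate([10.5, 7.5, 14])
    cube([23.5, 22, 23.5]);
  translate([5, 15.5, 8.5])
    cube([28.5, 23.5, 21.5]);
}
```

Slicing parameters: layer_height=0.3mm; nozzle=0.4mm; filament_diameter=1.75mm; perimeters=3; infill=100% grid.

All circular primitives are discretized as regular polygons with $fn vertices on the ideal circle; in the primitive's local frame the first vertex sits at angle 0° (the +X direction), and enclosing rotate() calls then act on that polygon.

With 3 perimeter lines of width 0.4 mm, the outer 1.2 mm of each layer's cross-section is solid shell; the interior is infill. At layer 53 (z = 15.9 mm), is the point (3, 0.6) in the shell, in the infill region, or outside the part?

shell

At z = 15.9 mm: the cube is present — its section is the full 22.5×29 rectangle; the r=2 cylinder at (6.5, 7.5) gives a regular 16-gon of circumradius 2 (constant along its height); the 23.5×22 cube at (10.5, 7.5) contributes its full rectangle; the cube at (5, 15.5) is present — its section is the full 28.5×23.5 rectangle; Combining (union): the regions partially overlap (shared area 666.50 mm²), so overlapping operands fuse into one piece — 1 connected region. Overall, the cross-section is a single solid region. The nearest boundary edge runs (22.50, 0.00)→(0.00, 0.00); distance from the point to it = 0.60 mm. The point is inside the cross-section, 0.60 mm from the nearest boundary — within the 1.2 mm shell band (3 × 0.4).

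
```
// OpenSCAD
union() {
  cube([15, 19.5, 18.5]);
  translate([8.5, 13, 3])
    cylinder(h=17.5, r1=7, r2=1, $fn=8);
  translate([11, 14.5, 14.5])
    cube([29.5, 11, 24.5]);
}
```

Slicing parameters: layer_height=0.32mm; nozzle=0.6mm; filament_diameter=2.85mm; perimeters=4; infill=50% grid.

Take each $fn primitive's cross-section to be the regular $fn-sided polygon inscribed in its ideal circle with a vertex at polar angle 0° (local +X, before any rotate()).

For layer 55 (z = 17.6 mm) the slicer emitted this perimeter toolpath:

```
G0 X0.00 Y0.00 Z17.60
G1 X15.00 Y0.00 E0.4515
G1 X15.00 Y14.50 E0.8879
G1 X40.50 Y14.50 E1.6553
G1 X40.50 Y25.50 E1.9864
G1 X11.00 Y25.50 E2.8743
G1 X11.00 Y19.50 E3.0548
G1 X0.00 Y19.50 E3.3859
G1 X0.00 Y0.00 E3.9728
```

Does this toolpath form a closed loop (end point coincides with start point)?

Start point (G0): (0.00, 0.00). End point (last G1): the path returns to the start — closed.

yes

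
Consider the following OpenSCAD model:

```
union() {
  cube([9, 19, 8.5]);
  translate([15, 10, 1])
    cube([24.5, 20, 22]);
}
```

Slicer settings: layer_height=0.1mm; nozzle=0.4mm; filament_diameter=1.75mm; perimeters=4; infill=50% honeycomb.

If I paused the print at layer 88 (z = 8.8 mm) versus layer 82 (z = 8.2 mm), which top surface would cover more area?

Layer 88 (z = 8.8): the cube does not reach this height (z outside [0, 8.5]); the cube at (15, 10) is present — its section is the full 24.5×20 rectangle (area 490.00 mm²); Merging all regions: only the 24.5×20 cube at (15, 10) is present, so the union is just that shape — area = 490.00 mm². So its area = 490.00 mm². Layer 82 (z = 8.2): the cube is present — its section is the full 9×19 rectangle (area 171.00 mm²); the cube at (15, 10) is present — its section is the full 24.5×20 rectangle (area 490.00 mm²); Taking the union: the 2 present regions are separate (no shared area or edge), so areas and boundary lengths simply add and each stays a separate island — area = 661.00 mm². So its area = 661.00 mm². Layer 82 is larger (661.00 vs 490.00 mm²).

layer 82 (z = 8.2 mm)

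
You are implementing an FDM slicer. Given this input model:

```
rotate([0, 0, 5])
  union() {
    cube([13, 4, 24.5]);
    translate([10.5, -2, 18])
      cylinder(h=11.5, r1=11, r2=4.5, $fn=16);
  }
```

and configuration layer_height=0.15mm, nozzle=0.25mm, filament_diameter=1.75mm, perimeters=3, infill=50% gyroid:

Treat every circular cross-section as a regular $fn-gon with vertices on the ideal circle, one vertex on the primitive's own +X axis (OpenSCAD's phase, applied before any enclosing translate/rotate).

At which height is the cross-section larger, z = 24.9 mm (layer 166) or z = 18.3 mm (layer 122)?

layer 122 (z = 18.3 mm)

Layer 166 (z = 24.9): the cube does not reach this height (z outside [0, 24.5]); the cone at (10.5, -2) contributes a regular 16-gon of circumradius 7.100 (interpolated between r1=11 and r2=4.5 at t=0.600) (area = (16/2)·7.100²·sin(360°/16) = 154.33 mm²); Combining (union): only the cone at (10.5, -2) is present, so the union is just that shape — area = 154.33 mm²; (whole slice rotated 5° about Z — lengths, areas and connectivity unchanged). So its area = 154.33 mm². Layer 122 (z = 18.3): the 13×4 cube contributes its full rectangle (area 52.00 mm²); the cone at (10.5, -2) (r1=11→r2=4.5) has section circumradius 10.830 here — a regular 16-gon (area = (16/2)·10.830²·sin(360°/16) = 359.10 mm²); Combining (union): the regions partially overlap — summed areas 411.10 mm² minus the doubly-counted overlap 49.33 mm² gives 361.77 mm² — area = 361.77 mm²; (whole slice rotated 5° about Z — lengths, areas and connectivity unchanged). So its area = 361.77 mm². Layer 122 is larger (361.77 vs 154.33 mm²).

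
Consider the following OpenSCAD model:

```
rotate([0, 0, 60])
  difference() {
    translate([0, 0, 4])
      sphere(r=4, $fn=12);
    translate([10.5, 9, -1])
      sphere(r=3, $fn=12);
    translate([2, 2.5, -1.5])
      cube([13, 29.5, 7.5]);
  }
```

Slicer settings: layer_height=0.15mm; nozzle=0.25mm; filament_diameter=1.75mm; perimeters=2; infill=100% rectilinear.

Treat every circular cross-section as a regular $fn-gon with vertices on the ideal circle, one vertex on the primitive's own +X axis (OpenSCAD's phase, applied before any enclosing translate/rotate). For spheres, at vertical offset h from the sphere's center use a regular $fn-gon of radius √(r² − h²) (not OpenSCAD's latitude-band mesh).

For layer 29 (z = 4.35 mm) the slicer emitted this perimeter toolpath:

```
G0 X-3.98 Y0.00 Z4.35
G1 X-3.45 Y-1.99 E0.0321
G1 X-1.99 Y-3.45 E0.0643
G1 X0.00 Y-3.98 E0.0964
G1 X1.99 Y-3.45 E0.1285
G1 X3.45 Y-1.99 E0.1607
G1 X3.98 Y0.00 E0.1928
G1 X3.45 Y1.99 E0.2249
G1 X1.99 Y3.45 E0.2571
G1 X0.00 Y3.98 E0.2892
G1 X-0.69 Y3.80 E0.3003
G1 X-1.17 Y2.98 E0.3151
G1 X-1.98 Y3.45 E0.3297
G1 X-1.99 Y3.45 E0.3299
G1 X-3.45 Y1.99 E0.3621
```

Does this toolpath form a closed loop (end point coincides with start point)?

Start point (G0): (-3.98, 0.00). End point (last G1): the path does not return to the start — open.

no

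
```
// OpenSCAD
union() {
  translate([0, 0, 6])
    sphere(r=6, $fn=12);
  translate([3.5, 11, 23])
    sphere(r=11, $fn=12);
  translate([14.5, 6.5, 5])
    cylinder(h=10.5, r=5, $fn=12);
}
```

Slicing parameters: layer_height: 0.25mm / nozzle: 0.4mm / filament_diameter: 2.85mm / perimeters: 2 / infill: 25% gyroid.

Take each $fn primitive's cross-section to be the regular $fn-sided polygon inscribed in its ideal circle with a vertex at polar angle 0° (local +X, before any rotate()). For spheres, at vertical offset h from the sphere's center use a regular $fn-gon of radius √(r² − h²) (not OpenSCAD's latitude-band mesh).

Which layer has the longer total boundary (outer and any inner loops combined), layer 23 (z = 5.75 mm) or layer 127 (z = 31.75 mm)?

layer 23 (z = 5.75 mm)

Layer 23 (z = 5.75): the r=6 sphere slices to a regular 12-gon of circumradius 5.995 (√(r²−h²) with h=0.25 from center) (perimeter = 2·12·5.995·sin(180°/12) = 37.24 mm); the sphere at (3.5, 11) is not intersected at this z (|z−center|=17.250 > r=11); the cylinder at (14.5, 6.5): section is a regular 12-gon, circumradius r=5 (perimeter = 2·12·5.000·sin(180°/12) = 31.06 mm); Merging all regions: the 2 present regions are separate (no shared area or edge), so areas and boundary lengths simply add and each stays a separate island — boundary = 68.30 mm. So its perimeter = 68.30 mm. Layer 127 (z = 31.75): the sphere is not intersected at this z (|z−center|=25.750 > r=6); the r=11 sphere at (3.5, 11) contributes a regular 12-gon of circumradius √(11²−8.75²) = 6.666 (perimeter = 2·12·6.666·sin(180°/12) = 41.41 mm); the cylinder at (14.5, 6.5) is not intersected at this z (z outside [5, 15.5]); Taking the union: only the r=11 sphere at (3.5, 11) is present, so the union is just that shape — boundary = 41.41 mm. So its perimeter = 41.41 mm. Layer 23 is larger (68.30 vs 41.41 mm).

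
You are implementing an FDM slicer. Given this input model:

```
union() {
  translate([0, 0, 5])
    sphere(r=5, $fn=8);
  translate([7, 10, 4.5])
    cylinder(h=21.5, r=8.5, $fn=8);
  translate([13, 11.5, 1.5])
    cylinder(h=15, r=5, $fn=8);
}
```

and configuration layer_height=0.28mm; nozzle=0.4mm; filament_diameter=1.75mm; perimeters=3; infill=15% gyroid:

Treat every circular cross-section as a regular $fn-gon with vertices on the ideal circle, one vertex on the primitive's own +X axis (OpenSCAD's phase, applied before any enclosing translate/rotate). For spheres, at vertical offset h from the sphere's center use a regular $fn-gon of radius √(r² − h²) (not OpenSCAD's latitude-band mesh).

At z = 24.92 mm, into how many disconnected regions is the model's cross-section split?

At z = 24.92 mm: the sphere does not reach this height (|z−center|=19.920 > r=5); the r=8.5 cylinder at (7, 10) gives a regular 8-gon of circumradius 8.5 (constant along its height); the cylinder at (13, 11.5) is not intersected at this z (z outside [1.5, 16.5]); Merging all regions: only the r=8.5 cylinder at (7, 10) is present, so the union is just that shape — 1 connected region. The result has 1 disconnected region.

1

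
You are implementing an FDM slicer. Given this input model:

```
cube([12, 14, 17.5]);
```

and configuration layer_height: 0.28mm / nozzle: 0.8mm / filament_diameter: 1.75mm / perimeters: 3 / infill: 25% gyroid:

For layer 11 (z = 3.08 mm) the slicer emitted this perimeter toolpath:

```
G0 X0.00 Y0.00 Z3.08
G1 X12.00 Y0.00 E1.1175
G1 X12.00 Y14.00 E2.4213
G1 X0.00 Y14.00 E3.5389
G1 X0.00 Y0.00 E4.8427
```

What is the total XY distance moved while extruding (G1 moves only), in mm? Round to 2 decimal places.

52.00 mm

Sum the Euclidean lengths of each G1 segment: total = 52.00 mm.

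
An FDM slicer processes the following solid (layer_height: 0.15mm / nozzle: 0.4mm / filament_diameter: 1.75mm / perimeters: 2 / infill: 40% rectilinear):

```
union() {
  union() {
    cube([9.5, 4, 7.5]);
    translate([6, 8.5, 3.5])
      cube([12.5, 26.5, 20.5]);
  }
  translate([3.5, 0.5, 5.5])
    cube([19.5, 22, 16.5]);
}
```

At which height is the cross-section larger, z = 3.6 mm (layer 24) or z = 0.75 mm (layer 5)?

layer 24 (z = 3.6 mm)

Layer 24 (z = 3.6): the cube is present — its section is the full 9.5×4 rectangle (area 38.00 mm²); the 12.5×26.5 cube at (6, 8.5) contributes its full rectangle (area 331.25 mm²); Taking the union: the 2 present regions are separate (no shared area or edge), so areas and boundary lengths simply add and each stays a separate island — area = 369.25 mm²; the cube at (3.5, 0.5) is absent (z outside [5.5, 22]); Combining (union): only the result so far is present, so the union is just that shape — area = 369.25 mm². So its area = 369.25 mm². Layer 5 (z = 0.75): the cube is present — its section is the full 9.5×4 rectangle (area 38.00 mm²); the cube at (6, 8.5) does not reach this height (z outside [3.5, 24]); Merging all regions: only the 9.5×4 cube is present, so the union is just that shape — area = 38.00 mm²; the cube at (3.5, 0.5) is not intersected at this z (z outside [5.5, 22]); Taking the union: only that combined region is present, so the union is just that shape — area = 38.00 mm². So its area = 38.00 mm². Layer 24 is larger (369.25 vs 38.00 mm²).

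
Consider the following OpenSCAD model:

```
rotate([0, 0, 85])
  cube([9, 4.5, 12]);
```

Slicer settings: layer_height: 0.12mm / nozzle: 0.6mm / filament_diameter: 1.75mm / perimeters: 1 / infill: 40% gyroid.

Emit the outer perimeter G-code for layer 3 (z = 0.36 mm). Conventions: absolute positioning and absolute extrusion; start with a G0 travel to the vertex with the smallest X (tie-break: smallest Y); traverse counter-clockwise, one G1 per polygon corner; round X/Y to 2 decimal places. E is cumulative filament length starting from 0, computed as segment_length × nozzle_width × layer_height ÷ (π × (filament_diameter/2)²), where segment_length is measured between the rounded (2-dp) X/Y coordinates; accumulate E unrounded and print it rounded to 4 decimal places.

At z = 0.36 mm: the cube is present — its section is the full 9×4.5 rectangle; (rotated 85° about Z; rotation is an isometry so areas/perimeters/island counts are preserved). The outline is a single polygon with 4 vertices. Extrusion per mm of travel: 0.6 × 0.12 / (π × 0.875²) = 0.029934. Accumulating E over each segment gives final E = 0.8083.

G0 X-4.48 Y0.39 Z0.36
G1 X0.00 Y0.00 E0.1346
G1 X0.78 Y8.97 E0.4041
G1 X-3.70 Y9.36 E0.5387
G1 X-4.48 Y0.39 E0.8083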